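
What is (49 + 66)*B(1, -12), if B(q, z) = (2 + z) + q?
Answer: -1035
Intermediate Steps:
B(q, z) = 2 + q + z
(49 + 66)*B(1, -12) = (49 + 66)*(2 + 1 - 12) = 115*(-9) = -1035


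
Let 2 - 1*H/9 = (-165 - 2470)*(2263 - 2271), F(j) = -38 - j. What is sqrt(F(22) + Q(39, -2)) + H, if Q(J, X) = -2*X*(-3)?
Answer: -189702 + 6*I*sqrt(2) ≈ -1.897e+5 + 8.4853*I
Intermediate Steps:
Q(J, X) = 6*X
H = -189702 (H = 18 - 9*(-165 - 2470)*(2263 - 2271) = 18 - (-23715)*(-8) = 18 - 9*21080 = 18 - 189720 = -189702)
sqrt(F(22) + Q(39, -2)) + H = sqrt((-38 - 1*22) + 6*(-2)) - 189702 = sqrt((-38 - 22) - 12) - 189702 = sqrt(-60 - 12) - 189702 = sqrt(-72) - 189702 = 6*I*sqrt(2) - 189702 = -189702 + 6*I*sqrt(2)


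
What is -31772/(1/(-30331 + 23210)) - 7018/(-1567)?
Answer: 354531268622/1567 ≈ 2.2625e+8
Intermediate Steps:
-31772/(1/(-30331 + 23210)) - 7018/(-1567) = -31772/(1/(-7121)) - 7018*(-1/1567) = -31772/(-1/7121) + 7018/1567 = -31772*(-7121) + 7018/1567 = 226248412 + 7018/1567 = 354531268622/1567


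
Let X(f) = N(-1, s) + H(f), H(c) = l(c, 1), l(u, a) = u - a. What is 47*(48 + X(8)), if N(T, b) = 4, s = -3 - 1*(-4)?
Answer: 2773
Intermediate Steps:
H(c) = -1 + c (H(c) = c - 1*1 = c - 1 = -1 + c)
s = 1 (s = -3 + 4 = 1)
X(f) = 3 + f (X(f) = 4 + (-1 + f) = 3 + f)
47*(48 + X(8)) = 47*(48 + (3 + 8)) = 47*(48 + 11) = 47*59 = 2773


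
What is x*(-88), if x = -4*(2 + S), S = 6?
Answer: 2816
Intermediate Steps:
x = -32 (x = -4*(2 + 6) = -4*8 = -32)
x*(-88) = -32*(-88) = 2816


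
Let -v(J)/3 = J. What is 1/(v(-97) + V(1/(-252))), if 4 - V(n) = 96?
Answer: 1/199 ≈ 0.0050251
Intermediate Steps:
V(n) = -92 (V(n) = 4 - 1*96 = 4 - 96 = -92)
v(J) = -3*J
1/(v(-97) + V(1/(-252))) = 1/(-3*(-97) - 92) = 1/(291 - 92) = 1/199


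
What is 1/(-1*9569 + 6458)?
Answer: -1/3111 ≈ -0.00032144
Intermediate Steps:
1/(-1*9569 + 6458) = 1/(-9569 + 6458) = 1/(-3111) = -1/3111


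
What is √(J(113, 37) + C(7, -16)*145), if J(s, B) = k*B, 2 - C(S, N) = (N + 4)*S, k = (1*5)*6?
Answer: 2*√3395 ≈ 116.53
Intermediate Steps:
k = 30 (k = 5*6 = 30)
C(S, N) = 2 - S*(4 + N) (C(S, N) = 2 - (N + 4)*S = 2 - (4 + N)*S = 2 - S*(4 + N))
J(s, B) = 30*B
√(J(113, 37) + C(7, -16)*145) = √(30*37 + (2 - 4*7 - 1*(-16)*7)*145) = √(1110 + (2 - 28 + 112)*145) = √(1110 + 86*145) = √(1110 + 12470) = √13580 = 2*√3395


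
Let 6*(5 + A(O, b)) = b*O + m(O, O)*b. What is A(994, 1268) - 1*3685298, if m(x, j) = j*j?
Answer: 615989111/3 ≈ 2.0533e+8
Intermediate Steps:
m(x, j) = j**2
A(O, b) = -5 + O*b/6 + b*O**2/6 (A(O, b) = -5 + (b*O + O**2*b)/6 = -5 + (O*b + b*O**2)/6 = -5 + (O*b/6 + b*O**2/6) = -5 + O*b/6 + b*O**2/6)
A(994, 1268) - 1*3685298 = (-5 + (1/6)*994*1268 + (1/6)*1268*994**2) - 1*3685298 = (-5 + 630196/3 + (1/6)*1268*988036) - 3685298 = (-5 + 630196/3 + 626414824/3) - 3685298 = 627045005/3 - 3685298 = 615989111/3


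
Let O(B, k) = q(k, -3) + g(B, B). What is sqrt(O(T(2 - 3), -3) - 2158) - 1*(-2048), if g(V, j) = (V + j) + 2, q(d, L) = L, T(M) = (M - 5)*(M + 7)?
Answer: 2048 + I*sqrt(2231) ≈ 2048.0 + 47.233*I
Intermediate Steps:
T(M) = (-5 + M)*(7 + M)
g(V, j) = 2 + V + j
O(B, k) = -1 + 2*B (O(B, k) = -3 + (2 + B + B) = -3 + (2 + 2*B) = -1 + 2*B)
sqrt(O(T(2 - 3), -3) - 2158) - 1*(-2048) = sqrt((-1 + 2*(-35 + (2 - 3)**2 + 2*(2 - 3))) - 2158) - 1*(-2048) = sqrt((-1 + 2*(-35 + (-1)**2 + 2*(-1))) - 2158) + 2048 = sqrt((-1 + 2*(-35 + 1 - 2)) - 2158) + 2048 = sqrt((-1 + 2*(-36)) - 2158) + 2048 = sqrt((-1 - 72) - 2158) + 2048 = sqrt(-73 - 2158) + 2048 = sqrt(-2231) + 2048 = I*sqrt(2231) + 2048 = 2048 + I*sqrt(2231)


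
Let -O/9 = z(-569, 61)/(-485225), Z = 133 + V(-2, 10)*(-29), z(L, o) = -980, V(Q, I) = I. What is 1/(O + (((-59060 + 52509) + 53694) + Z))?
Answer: 97045/4559754606 ≈ 2.1283e-5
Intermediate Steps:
Z = -157 (Z = 133 + 10*(-29) = 133 - 290 = -157)
O = -1764/97045 (O = -(-8820)/(-485225) = -(-8820)*(-1)/485225 = -9*196/97045 = -1764/97045 ≈ -0.018177)
1/(O + (((-59060 + 52509) + 53694) + Z)) = 1/(-1764/97045 + (((-59060 + 52509) + 53694) - 157)) = 1/(-1764/97045 + ((-6551 + 53694) - 157)) = 1/(-1764/97045 + (47143 - 157)) = 1/(-1764/97045 + 46986) = 1/(4559754606/97045) = 97045/4559754606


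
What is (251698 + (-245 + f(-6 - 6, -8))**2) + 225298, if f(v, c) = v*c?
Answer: 499197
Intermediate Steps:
f(v, c) = c*v
(251698 + (-245 + f(-6 - 6, -8))**2) + 225298 = (251698 + (-245 - 8*(-6 - 6))**2) + 225298 = (251698 + (-245 - 8*(-12))**2) + 225298 = (251698 + (-245 + 96)**2) + 225298 = (251698 + (-149)**2) + 225298 = (251698 + 22201) + 225298 = 273899 + 225298 = 499197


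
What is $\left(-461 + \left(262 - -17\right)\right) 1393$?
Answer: $-253526$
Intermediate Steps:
$\left(-461 + \left(262 - -17\right)\right) 1393 = \left(-461 + \left(262 + 17\right)\right) 1393 = \left(-461 + 279\right) 1393 = \left(-182\right) 1393 = -253526$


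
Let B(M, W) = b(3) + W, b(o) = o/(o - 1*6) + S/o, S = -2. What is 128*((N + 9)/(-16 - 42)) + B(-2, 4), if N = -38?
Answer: 199/3 ≈ 66.333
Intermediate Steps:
b(o) = -2/o + o/(-6 + o) (b(o) = o/(o - 1*6) - 2/o = o/(o - 6) - 2/o = o/(-6 + o) - 2/o = -2/o + o/(-6 + o))
B(M, W) = -5/3 + W (B(M, W) = (12 + 3² - 2*3)/(3*(-6 + 3)) + W = (⅓)*(12 + 9 - 6)/(-3) + W = (⅓)*(-⅓)*15 + W = -5/3 + W)
128*((N + 9)/(-16 - 42)) + B(-2, 4) = 128*((-38 + 9)/(-16 - 42)) + (-5/3 + 4) = 128*(-29/(-58)) + 7/3 = 128*(-29*(-1/58)) + 7/3 = 128*(½) + 7/3 = 64 + 7/3 = 199/3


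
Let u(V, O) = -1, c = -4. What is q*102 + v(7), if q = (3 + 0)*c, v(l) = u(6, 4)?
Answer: -1225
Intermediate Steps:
v(l) = -1
q = -12 (q = (3 + 0)*(-4) = 3*(-4) = -12)
q*102 + v(7) = -12*102 - 1 = -1224 - 1 = -1225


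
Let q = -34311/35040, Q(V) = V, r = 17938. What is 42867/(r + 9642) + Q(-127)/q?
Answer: 41401338679/315432460 ≈ 131.25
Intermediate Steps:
q = -11437/11680 (q = -34311*1/35040 = -11437/11680 ≈ -0.97920)
42867/(r + 9642) + Q(-127)/q = 42867/(17938 + 9642) - 127/(-11437/11680) = 42867/27580 - 127*(-11680/11437) = 42867*(1/27580) + 1483360/11437 = 42867/27580 + 1483360/11437 = 41401338679/315432460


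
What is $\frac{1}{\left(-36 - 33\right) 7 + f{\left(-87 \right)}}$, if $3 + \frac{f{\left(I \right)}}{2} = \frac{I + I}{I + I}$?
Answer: $- \frac{1}{487} \approx -0.0020534$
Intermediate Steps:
$f{\left(I \right)} = -4$ ($f{\left(I \right)} = -6 + 2 \frac{I + I}{I + I} = -6 + 2 \frac{2 I}{2 I} = -6 + 2 \cdot 2 I \frac{1}{2 I} = -6 + 2 \cdot 1 = -6 + 2 = -4$)
$\frac{1}{\left(-36 - 33\right) 7 + f{\left(-87 \right)}} = \frac{1}{\left(-36 - 33\right) 7 - 4} = \frac{1}{\left(-69\right) 7 - 4} = \frac{1}{-483 - 4} = \frac{1}{-487} = - \frac{1}{487}$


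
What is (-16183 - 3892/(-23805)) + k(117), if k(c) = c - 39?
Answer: -383375633/23805 ≈ -16105.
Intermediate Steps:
k(c) = -39 + c
(-16183 - 3892/(-23805)) + k(117) = (-16183 - 3892/(-23805)) + (-39 + 117) = (-16183 - 3892*(-1/23805)) + 78 = (-16183 + 3892/23805) + 78 = -385232423/23805 + 78 = -383375633/23805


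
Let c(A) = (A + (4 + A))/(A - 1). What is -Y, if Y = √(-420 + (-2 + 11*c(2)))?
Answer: -I*√334 ≈ -18.276*I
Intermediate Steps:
c(A) = (4 + 2*A)/(-1 + A)
Y = I*√334 (Y = √(-420 + (-2 + 11*(2*(2 + 2)/(-1 + 2)))) = √(-420 + (-2 + 11*(2*4/1))) = √(-420 + (-2 + 11*(2*1*4))) = √(-420 + (-2 + 11*8)) = √(-420 + (-2 + 88)) = √(-420 + 86) = √(-334) = I*√334 ≈ 18.276*I)
-Y = -I*√334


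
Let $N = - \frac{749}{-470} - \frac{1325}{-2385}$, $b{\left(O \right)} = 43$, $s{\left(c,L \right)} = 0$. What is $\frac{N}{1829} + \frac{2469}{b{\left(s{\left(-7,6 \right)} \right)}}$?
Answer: $\frac{19102229143}{332676810} \approx 57.42$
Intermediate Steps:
$N = \frac{9091}{4230}$ ($N = \left(-749\right) \left(- \frac{1}{470}\right) - - \frac{5}{9} = \frac{749}{470} + \frac{5}{9} = \frac{9091}{4230} \approx 2.1492$)
$\frac{N}{1829} + \frac{2469}{b{\left(s{\left(-7,6 \right)} \right)}} = \frac{9091}{4230 \cdot 1829} + \frac{2469}{43} = \frac{9091}{4230} \cdot \frac{1}{1829} + 2469 \cdot \frac{1}{43} = \frac{9091}{7736670} + \frac{2469}{43} = \frac{19102229143}{332676810}$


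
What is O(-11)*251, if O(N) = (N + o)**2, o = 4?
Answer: 12299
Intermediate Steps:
O(N) = (4 + N)**2 (O(N) = (N + 4)**2 = (4 + N)**2)
O(-11)*251 = (4 - 11)**2*251 = (-7)**2*251 = 49*251 = 12299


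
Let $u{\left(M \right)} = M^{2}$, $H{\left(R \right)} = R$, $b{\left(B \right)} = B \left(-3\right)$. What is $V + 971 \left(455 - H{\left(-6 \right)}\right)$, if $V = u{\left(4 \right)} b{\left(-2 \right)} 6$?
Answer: $448207$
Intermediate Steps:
$b{\left(B \right)} = - 3 B$
$V = 576$ ($V = 4^{2} \left(\left(-3\right) \left(-2\right)\right) 6 = 16 \cdot 6 \cdot 6 = 96 \cdot 6 = 576$)
$V + 971 \left(455 - H{\left(-6 \right)}\right) = 576 + 971 \left(455 - -6\right) = 576 + 971 \left(455 + 6\right) = 576 + 971 \cdot 461 = 576 + 447631 = 448207$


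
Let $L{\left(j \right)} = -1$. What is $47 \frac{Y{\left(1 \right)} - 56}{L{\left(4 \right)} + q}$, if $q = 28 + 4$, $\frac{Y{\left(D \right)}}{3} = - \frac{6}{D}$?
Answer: $- \frac{3478}{31} \approx -112.19$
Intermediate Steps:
$Y{\left(D \right)} = - \frac{18}{D}$ ($Y{\left(D \right)} = 3 \left(- \frac{6}{D}\right) = - \frac{18}{D}$)
$q = 32$
$47 \frac{Y{\left(1 \right)} - 56}{L{\left(4 \right)} + q} = 47 \frac{- \frac{18}{1} - 56}{-1 + 32} = 47 \frac{\left(-18\right) 1 - 56}{31} = 47 \left(-18 - 56\right) \frac{1}{31} = 47 \left(\left(-74\right) \frac{1}{31}\right) = 47 \left(- \frac{74}{31}\right) = - \frac{3478}{31}$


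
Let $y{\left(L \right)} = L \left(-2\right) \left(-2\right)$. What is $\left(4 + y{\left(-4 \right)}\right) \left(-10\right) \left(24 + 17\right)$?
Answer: $4920$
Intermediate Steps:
$y{\left(L \right)} = 4 L$ ($y{\left(L \right)} = - 2 L \left(-2\right) = 4 L$)
$\left(4 + y{\left(-4 \right)}\right) \left(-10\right) \left(24 + 17\right) = \left(4 + 4 \left(-4\right)\right) \left(-10\right) \left(24 + 17\right) = \left(4 - 16\right) \left(-10\right) 41 = \left(-12\right) \left(-10\right) 41 = 120 \cdot 41 = 4920$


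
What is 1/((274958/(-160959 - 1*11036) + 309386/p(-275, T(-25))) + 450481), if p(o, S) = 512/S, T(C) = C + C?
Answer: 22015360/9252305630161 ≈ 2.3794e-6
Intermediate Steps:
T(C) = 2*C
1/((274958/(-160959 - 1*11036) + 309386/p(-275, T(-25))) + 450481) = 1/((274958/(-160959 - 1*11036) + 309386/((512/((2*(-25)))))) + 450481) = 1/((274958/(-160959 - 11036) + 309386/((512/(-50)))) + 450481) = 1/((274958/(-171995) + 309386/((512*(-1/50)))) + 450481) = 1/((274958*(-1/171995) + 309386/(-256/25)) + 450481) = 1/((-274958/171995 + 309386*(-25/256)) + 450481) = 1/((-274958/171995 - 3867325/128) + 450481) = 1/(-665195757999/22015360 + 450481) = 1/(9252305630161/22015360) = 22015360/9252305630161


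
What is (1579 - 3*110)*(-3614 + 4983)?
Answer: 1709881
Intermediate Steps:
(1579 - 3*110)*(-3614 + 4983) = (1579 - 330)*1369 = 1249*1369 = 1709881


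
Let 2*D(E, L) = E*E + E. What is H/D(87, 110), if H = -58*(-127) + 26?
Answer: 56/29 ≈ 1.9310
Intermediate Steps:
D(E, L) = E/2 + E**2/2 (D(E, L) = (E*E + E)/2 = (E**2 + E)/2 = (E + E**2)/2 = E/2 + E**2/2)
H = 7392 (H = 7366 + 26 = 7392)
H/D(87, 110) = 7392/(((1/2)*87*(1 + 87))) = 7392/(((1/2)*87*88)) = 7392/3828 = 7392*(1/3828) = 56/29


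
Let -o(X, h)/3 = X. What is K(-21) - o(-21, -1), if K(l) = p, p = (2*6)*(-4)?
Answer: -111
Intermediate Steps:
p = -48 (p = 12*(-4) = -48)
o(X, h) = -3*X
K(l) = -48
K(-21) - o(-21, -1) = -48 - (-3)*(-21) = -48 - 1*63 = -48 - 63 = -111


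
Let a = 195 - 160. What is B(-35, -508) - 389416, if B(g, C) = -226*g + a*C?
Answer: -399286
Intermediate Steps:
a = 35
B(g, C) = -226*g + 35*C
B(-35, -508) - 389416 = (-226*(-35) + 35*(-508)) - 389416 = (7910 - 17780) - 389416 = -9870 - 389416 = -399286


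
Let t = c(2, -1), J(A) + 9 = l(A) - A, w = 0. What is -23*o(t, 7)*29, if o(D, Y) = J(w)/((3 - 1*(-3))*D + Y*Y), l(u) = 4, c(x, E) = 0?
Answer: 3335/49 ≈ 68.061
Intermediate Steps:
J(A) = -5 - A (J(A) = -9 + (4 - A) = -5 - A)
t = 0
o(D, Y) = -5/(Y**2 + 6*D) (o(D, Y) = (-5 - 1*0)/((3 - 1*(-3))*D + Y*Y) = (-5 + 0)/((3 + 3)*D + Y**2) = -5/(6*D + Y**2) = -5/(Y**2 + 6*D))
-23*o(t, 7)*29 = -(-115)/(7**2 + 6*0)*29 = -(-115)/(49 + 0)*29 = -(-115)/49*29 = -23*(-5/49)*29 = (115/49)*29 = 3335/49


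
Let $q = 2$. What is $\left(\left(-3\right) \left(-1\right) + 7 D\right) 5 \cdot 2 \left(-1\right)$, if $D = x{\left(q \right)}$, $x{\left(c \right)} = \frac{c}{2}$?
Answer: $-100$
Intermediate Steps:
$x{\left(c \right)} = \frac{c}{2}$ ($x{\left(c \right)} = c \frac{1}{2} = \frac{c}{2}$)
$D = 1$ ($D = \frac{1}{2} \cdot 2 = 1$)
$\left(\left(-3\right) \left(-1\right) + 7 D\right) 5 \cdot 2 \left(-1\right) = \left(\left(-3\right) \left(-1\right) + 7 \cdot 1\right) 5 \cdot 2 \left(-1\right) = \left(3 + 7\right) 10 \left(-1\right) = 10 \left(-10\right) = -100$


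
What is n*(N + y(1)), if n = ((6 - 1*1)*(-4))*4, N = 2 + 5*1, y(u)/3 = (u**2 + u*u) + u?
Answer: -1280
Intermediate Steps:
y(u) = 3*u + 6*u**2 (y(u) = 3*((u**2 + u*u) + u) = 3*((u**2 + u**2) + u) = 3*(2*u**2 + u) = 3*(u + 2*u**2) = 3*u + 6*u**2)
N = 7 (N = 2 + 5 = 7)
n = -80 (n = ((6 - 1)*(-4))*4 = (5*(-4))*4 = -20*4 = -80)
n*(N + y(1)) = -80*(7 + 3*1*(1 + 2*1)) = -80*(7 + 3*1*(1 + 2)) = -80*(7 + 3*1*3) = -80*(7 + 9) = -80*16 = -1280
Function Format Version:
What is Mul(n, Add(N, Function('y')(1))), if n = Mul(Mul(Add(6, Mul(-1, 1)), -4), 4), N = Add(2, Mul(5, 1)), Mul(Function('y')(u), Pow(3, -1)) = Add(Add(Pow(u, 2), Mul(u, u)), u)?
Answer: -1280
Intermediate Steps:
Function('y')(u) = Add(Mul(3, u), Mul(6, Pow(u, 2))) (Function('y')(u) = Mul(3, Add(Add(Pow(u, 2), Mul(u, u)), u)) = Mul(3, Add(Add(Pow(u, 2), Pow(u, 2)), u)) = Mul(3, Add(Mul(2, Pow(u, 2)), u)) = Mul(3, Add(u, Mul(2, Pow(u, 2)))) = Add(Mul(3, u), Mul(6, Pow(u, 2))))
N = 7 (N = Add(2, 5) = 7)
n = -80 (n = Mul(Mul(Add(6, -1), -4), 4) = Mul(Mul(5, -4), 4) = Mul(-20, 4) = -80)
Mul(n, Add(N, Function('y')(1))) = Mul(-80, Add(7, Mul(3, 1, Add(1, Mul(2, 1))))) = Mul(-80, Add(7, Mul(3, 1, Add(1, 2)))) = Mul(-80, Add(7, Mul(3, 1, 3))) = Mul(-80, Add(7, 9)) = Mul(-80, 16) = -1280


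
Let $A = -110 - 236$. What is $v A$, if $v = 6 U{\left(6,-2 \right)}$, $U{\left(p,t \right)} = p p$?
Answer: $-74736$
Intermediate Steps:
$U{\left(p,t \right)} = p^{2}$
$v = 216$ ($v = 6 \cdot 6^{2} = 6 \cdot 36 = 216$)
$A = -346$
$v A = 216 \left(-346\right) = -74736$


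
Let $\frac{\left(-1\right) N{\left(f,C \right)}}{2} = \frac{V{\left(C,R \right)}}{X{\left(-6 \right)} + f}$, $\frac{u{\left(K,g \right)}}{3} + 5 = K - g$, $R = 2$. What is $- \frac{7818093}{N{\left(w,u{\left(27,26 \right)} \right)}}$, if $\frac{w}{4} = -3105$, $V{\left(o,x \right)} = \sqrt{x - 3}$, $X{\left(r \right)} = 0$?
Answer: $48550357530 i \approx 4.855 \cdot 10^{10} i$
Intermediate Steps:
$V{\left(o,x \right)} = \sqrt{-3 + x}$
$u{\left(K,g \right)} = -15 - 3 g + 3 K$ ($u{\left(K,g \right)} = -15 + 3 \left(K - g\right) = -15 + \left(- 3 g + 3 K\right) = -15 - 3 g + 3 K$)
$w = -12420$ ($w = 4 \left(-3105\right) = -12420$)
$N{\left(f,C \right)} = - \frac{2 i}{f}$ ($N{\left(f,C \right)} = - 2 \frac{\sqrt{-3 + 2}}{0 + f} = - 2 \frac{\sqrt{-1}}{f} = - 2 \frac{i}{f} = - \frac{2 i}{f}$)
$- \frac{7818093}{N{\left(w,u{\left(27,26 \right)} \right)}} = - \frac{7818093}{\left(-2\right) i \frac{1}{-12420}} = - \frac{7818093}{\left(-2\right) i \left(- \frac{1}{12420}\right)} = - \frac{7818093}{\frac{1}{6210} i} = - 7818093 \left(- 6210 i\right) = 48550357530 i$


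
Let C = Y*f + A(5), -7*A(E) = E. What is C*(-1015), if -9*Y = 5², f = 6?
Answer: 52925/3 ≈ 17642.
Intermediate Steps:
A(E) = -E/7
Y = -25/9 (Y = -⅑*5² = -⅑*25 = -25/9 ≈ -2.7778)
C = -365/21 (C = -25/9*6 - ⅐*5 = -50/3 - 5/7 = -365/21 ≈ -17.381)
C*(-1015) = -365/21*(-1015) = 52925/3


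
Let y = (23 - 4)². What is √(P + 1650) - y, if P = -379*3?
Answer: -361 + 3*√57 ≈ -338.35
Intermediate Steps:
P = -1137
y = 361 (y = 19² = 361)
√(P + 1650) - y = √(-1137 + 1650) - 1*361 = √513 - 361 = 3*√57 - 361 = -361 + 3*√57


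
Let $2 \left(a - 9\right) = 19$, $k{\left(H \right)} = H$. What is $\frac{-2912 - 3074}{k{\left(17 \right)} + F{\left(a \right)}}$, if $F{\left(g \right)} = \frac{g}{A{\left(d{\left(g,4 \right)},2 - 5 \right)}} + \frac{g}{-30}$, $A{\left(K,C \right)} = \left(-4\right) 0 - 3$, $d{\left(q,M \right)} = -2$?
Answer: $- \frac{359160}{613} \approx -585.91$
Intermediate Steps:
$A{\left(K,C \right)} = -3$ ($A{\left(K,C \right)} = 0 - 3 = -3$)
$a = \frac{37}{2}$ ($a = 9 + \frac{1}{2} \cdot 19 = 9 + \frac{19}{2} = \frac{37}{2} \approx 18.5$)
$F{\left(g \right)} = - \frac{11 g}{30}$ ($F{\left(g \right)} = \frac{g}{-3} + \frac{g}{-30} = g \left(- \frac{1}{3}\right) + g \left(- \frac{1}{30}\right) = - \frac{g}{3} - \frac{g}{30} = - \frac{11 g}{30}$)
$\frac{-2912 - 3074}{k{\left(17 \right)} + F{\left(a \right)}} = \frac{-2912 - 3074}{17 - \frac{407}{60}} = - \frac{5986}{17 - \frac{407}{60}} = - \frac{5986}{\frac{613}{60}} = \left(-5986\right) \frac{60}{613} = - \frac{359160}{613}$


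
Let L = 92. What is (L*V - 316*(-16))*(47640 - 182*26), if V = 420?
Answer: 1874907968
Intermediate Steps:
(L*V - 316*(-16))*(47640 - 182*26) = (92*420 - 316*(-16))*(47640 - 182*26) = (38640 + 5056)*(47640 - 4732) = 43696*42908 = 1874907968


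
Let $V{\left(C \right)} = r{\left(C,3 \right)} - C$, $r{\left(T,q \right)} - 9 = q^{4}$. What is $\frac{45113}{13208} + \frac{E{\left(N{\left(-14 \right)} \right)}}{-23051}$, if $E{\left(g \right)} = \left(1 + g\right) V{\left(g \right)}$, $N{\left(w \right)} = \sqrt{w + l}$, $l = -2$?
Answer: $\frac{1038499715}{304457608} - \frac{4 i}{259} \approx 3.411 - 0.015444 i$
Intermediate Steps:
$r{\left(T,q \right)} = 9 + q^{4}$
$N{\left(w \right)} = \sqrt{-2 + w}$ ($N{\left(w \right)} = \sqrt{w - 2} = \sqrt{-2 + w}$)
$V{\left(C \right)} = 90 - C$ ($V{\left(C \right)} = \left(9 + 3^{4}\right) - C = \left(9 + 81\right) - C = 90 - C$)
$E{\left(g \right)} = \left(1 + g\right) \left(90 - g\right)$
$\frac{45113}{13208} + \frac{E{\left(N{\left(-14 \right)} \right)}}{-23051} = \frac{45113}{13208} + \frac{\left(1 + \sqrt{-2 - 14}\right) \left(90 - \sqrt{-2 - 14}\right)}{-23051} = 45113 \cdot \frac{1}{13208} + \left(1 + \sqrt{-16}\right) \left(90 - \sqrt{-16}\right) \left(- \frac{1}{23051}\right) = \frac{45113}{13208} + \left(1 + 4 i\right) \left(90 - 4 i\right) \left(- \frac{1}{23051}\right) = \frac{45113}{13208} - \frac{\left(1 + 4 i\right) \left(90 - 4 i\right)}{23051}$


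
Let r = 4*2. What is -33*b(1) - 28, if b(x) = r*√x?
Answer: -292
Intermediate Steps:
r = 8
b(x) = 8*√x
-33*b(1) - 28 = -264*√1 - 28 = -264 - 28 = -292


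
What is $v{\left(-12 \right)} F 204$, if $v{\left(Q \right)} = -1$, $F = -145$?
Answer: $29580$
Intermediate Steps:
$v{\left(-12 \right)} F 204 = \left(-1\right) \left(-145\right) 204 = 145 \cdot 204 = 29580$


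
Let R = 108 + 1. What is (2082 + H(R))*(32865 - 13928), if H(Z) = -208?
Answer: 35487938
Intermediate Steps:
R = 109
(2082 + H(R))*(32865 - 13928) = (2082 - 208)*(32865 - 13928) = 1874*18937 = 35487938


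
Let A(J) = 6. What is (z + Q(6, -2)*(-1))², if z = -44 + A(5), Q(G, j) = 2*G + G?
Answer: 3136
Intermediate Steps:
Q(G, j) = 3*G
z = -38 (z = -44 + 6 = -38)
(z + Q(6, -2)*(-1))² = (-38 + (3*6)*(-1))² = (-38 + 18*(-1))² = (-38 - 18)² = (-56)² = 3136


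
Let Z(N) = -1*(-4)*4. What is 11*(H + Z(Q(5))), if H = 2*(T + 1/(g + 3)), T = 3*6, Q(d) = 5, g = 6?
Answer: 5170/9 ≈ 574.44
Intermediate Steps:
T = 18
H = 326/9 (H = 2*(18 + 1/(6 + 3)) = 2*(18 + 1/9) = 2*(18 + ⅑) = 2*(163/9) = 326/9 ≈ 36.222)
Z(N) = 16 (Z(N) = 4*4 = 16)
11*(H + Z(Q(5))) = 11*(326/9 + 16) = 11*(470/9) = 5170/9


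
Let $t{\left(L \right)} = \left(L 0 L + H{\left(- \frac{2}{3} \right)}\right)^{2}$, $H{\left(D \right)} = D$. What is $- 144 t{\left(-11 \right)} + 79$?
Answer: $15$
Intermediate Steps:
$t{\left(L \right)} = \frac{4}{9}$ ($t{\left(L \right)} = \left(L 0 L - \frac{2}{3}\right)^{2} = \left(0 L - \frac{2}{3}\right)^{2} = \left(0 - \frac{2}{3}\right)^{2} = \left(- \frac{2}{3}\right)^{2} = \frac{4}{9}$)
$- 144 t{\left(-11 \right)} + 79 = \left(-144\right) \frac{4}{9} + 79 = -64 + 79 = 15$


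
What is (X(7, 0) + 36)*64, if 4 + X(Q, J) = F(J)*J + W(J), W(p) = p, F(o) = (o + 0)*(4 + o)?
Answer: 2048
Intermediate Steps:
F(o) = o*(4 + o)
X(Q, J) = -4 + J + J²*(4 + J) (X(Q, J) = -4 + ((J*(4 + J))*J + J) = -4 + (J²*(4 + J) + J) = -4 + (J + J²*(4 + J)) = -4 + J + J²*(4 + J))
(X(7, 0) + 36)*64 = ((-4 + 0 + 0²*(4 + 0)) + 36)*64 = ((-4 + 0 + 0*4) + 36)*64 = ((-4 + 0 + 0) + 36)*64 = (-4 + 36)*64 = 32*64 = 2048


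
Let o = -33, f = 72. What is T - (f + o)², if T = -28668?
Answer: -30189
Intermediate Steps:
T - (f + o)² = -28668 - (72 - 33)² = -28668 - 1*39² = -28668 - 1*1521 = -28668 - 1521 = -30189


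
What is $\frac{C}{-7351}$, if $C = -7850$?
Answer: $\frac{7850}{7351} \approx 1.0679$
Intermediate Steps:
$\frac{C}{-7351} = - \frac{7850}{-7351} = \left(-7850\right) \left(- \frac{1}{7351}\right) = \frac{7850}{7351}$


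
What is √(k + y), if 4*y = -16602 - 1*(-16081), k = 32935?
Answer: √131219/2 ≈ 181.12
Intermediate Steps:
y = -521/4 (y = (-16602 - 1*(-16081))/4 = (-16602 + 16081)/4 = (¼)*(-521) = -521/4 ≈ -130.25)
√(k + y) = √(32935 - 521/4) = √(131219/4) = √131219/2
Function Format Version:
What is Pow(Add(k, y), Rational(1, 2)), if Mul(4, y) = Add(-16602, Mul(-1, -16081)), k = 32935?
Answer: Mul(Rational(1, 2), Pow(131219, Rational(1, 2))) ≈ 181.12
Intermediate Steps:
y = Rational(-521, 4) (y = Mul(Rational(1, 4), Add(-16602, Mul(-1, -16081))) = Mul(Rational(1, 4), Add(-16602, 16081)) = Mul(Rational(1, 4), -521) = Rational(-521, 4) ≈ -130.25)
Pow(Add(k, y), Rational(1, 2)) = Pow(Add(32935, Rational(-521, 4)), Rational(1, 2)) = Pow(Rational(131219, 4), Rational(1, 2)) = Mul(Rational(1, 2), Pow(131219, Rational(1, 2)))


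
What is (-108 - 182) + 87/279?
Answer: -26941/93 ≈ -289.69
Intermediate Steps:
(-108 - 182) + 87/279 = -290 + 87*(1/279) = -290 + 29/93 = -26941/93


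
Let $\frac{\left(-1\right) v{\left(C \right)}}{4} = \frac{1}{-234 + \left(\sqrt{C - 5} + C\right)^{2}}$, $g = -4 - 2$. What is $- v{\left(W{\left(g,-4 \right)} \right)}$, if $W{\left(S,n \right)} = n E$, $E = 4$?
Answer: $\frac{4 i}{i + 32 \sqrt{21}} \approx 0.000186 + 0.027276 i$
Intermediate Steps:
$g = -6$
$W{\left(S,n \right)} = 4 n$ ($W{\left(S,n \right)} = n 4 = 4 n$)
$v{\left(C \right)} = - \frac{4}{-234 + \left(C + \sqrt{-5 + C}\right)^{2}}$ ($v{\left(C \right)} = - \frac{4}{-234 + \left(\sqrt{C - 5} + C\right)^{2}} = - \frac{4}{-234 + \left(\sqrt{-5 + C} + C\right)^{2}} = - \frac{4}{-234 + \left(C + \sqrt{-5 + C}\right)^{2}}$)
$- v{\left(W{\left(g,-4 \right)} \right)} = - \frac{-4}{-234 + \left(4 \left(-4\right) + \sqrt{-5 + 4 \left(-4\right)}\right)^{2}} = - \frac{-4}{-234 + \left(-16 + \sqrt{-5 - 16}\right)^{2}} = - \frac{-4}{-234 + \left(-16 + \sqrt{-21}\right)^{2}} = - \frac{-4}{-234 + \left(-16 + i \sqrt{21}\right)^{2}} = \frac{4}{-234 + \left(-16 + i \sqrt{21}\right)^{2}}$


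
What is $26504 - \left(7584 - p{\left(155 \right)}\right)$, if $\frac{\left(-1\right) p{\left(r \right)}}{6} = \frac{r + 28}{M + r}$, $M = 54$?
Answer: $\frac{3953182}{209} \approx 18915.0$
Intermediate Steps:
$p{\left(r \right)} = - \frac{6 \left(28 + r\right)}{54 + r}$ ($p{\left(r \right)} = - 6 \frac{r + 28}{54 + r} = - 6 \frac{28 + r}{54 + r} = - \frac{6 \left(28 + r\right)}{54 + r}$)
$26504 - \left(7584 - p{\left(155 \right)}\right) = 26504 - \left(7584 - \frac{6 \left(-28 - 155\right)}{54 + 155}\right) = 26504 - \left(7584 - \frac{6 \left(-28 - 155\right)}{209}\right) = 26504 - \left(7584 - 6 \cdot \frac{1}{209} \left(-183\right)\right) = 26504 - \left(7584 - - \frac{1098}{209}\right) = 26504 - \left(7584 + \frac{1098}{209}\right) = 26504 - \frac{1586154}{209} = \frac{3953182}{209}$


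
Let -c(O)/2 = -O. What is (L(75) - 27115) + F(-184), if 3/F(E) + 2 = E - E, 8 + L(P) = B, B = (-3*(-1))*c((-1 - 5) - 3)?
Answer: -54357/2 ≈ -27179.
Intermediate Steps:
c(O) = 2*O (c(O) = -(-2)*O = 2*O)
B = -54 (B = (-3*(-1))*(2*((-1 - 5) - 3)) = 3*(2*(-6 - 3)) = 3*(2*(-9)) = 3*(-18) = -54)
L(P) = -62 (L(P) = -8 - 54 = -62)
F(E) = -3/2 (F(E) = 3/(-2 + (E - E)) = 3/(-2 + 0) = 3/(-2) = 3*(-1/2) = -3/2)
(L(75) - 27115) + F(-184) = (-62 - 27115) - 3/2 = -27177 - 3/2 = -54357/2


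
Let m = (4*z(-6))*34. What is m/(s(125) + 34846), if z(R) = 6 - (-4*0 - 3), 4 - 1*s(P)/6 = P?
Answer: 153/4265 ≈ 0.035873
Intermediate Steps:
s(P) = 24 - 6*P
z(R) = 9 (z(R) = 6 - (0 - 3) = 6 - 1*(-3) = 6 + 3 = 9)
m = 1224 (m = (4*9)*34 = 36*34 = 1224)
m/(s(125) + 34846) = 1224/((24 - 6*125) + 34846) = 1224/((24 - 750) + 34846) = 1224/(-726 + 34846) = 1224/34120 = 1224*(1/34120) = 153/4265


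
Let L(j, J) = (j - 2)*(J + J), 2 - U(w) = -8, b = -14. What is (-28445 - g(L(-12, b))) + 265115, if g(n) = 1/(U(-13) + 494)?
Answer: 119281679/504 ≈ 2.3667e+5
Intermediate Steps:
U(w) = 10 (U(w) = 2 - 1*(-8) = 2 + 8 = 10)
L(j, J) = 2*J*(-2 + j) (L(j, J) = (-2 + j)*(2*J) = 2*J*(-2 + j))
g(n) = 1/504 (g(n) = 1/(10 + 494) = 1/504)
(-28445 - g(L(-12, b))) + 265115 = (-28445 - 1*1/504) + 265115 = (-28445 - 1/504) + 265115 = -14336281/504 + 265115 = 119281679/504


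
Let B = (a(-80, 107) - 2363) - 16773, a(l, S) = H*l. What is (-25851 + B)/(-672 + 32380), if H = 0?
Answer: -44987/31708 ≈ -1.4188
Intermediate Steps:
a(l, S) = 0 (a(l, S) = 0*l = 0)
B = -19136 (B = (0 - 2363) - 16773 = -2363 - 16773 = -19136)
(-25851 + B)/(-672 + 32380) = (-25851 - 19136)/(-672 + 32380) = -44987/31708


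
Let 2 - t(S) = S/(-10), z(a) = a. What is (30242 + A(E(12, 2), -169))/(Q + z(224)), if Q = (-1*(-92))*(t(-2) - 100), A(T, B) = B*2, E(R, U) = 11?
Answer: -12460/3671 ≈ -3.3942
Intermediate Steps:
A(T, B) = 2*B
t(S) = 2 + S/10 (t(S) = 2 - S/(-10) = 2 - S*(-1)/10 = 2 - (-1)*S/10 = 2 + S/10)
Q = -45172/5 (Q = (-1*(-92))*((2 + (⅒)*(-2)) - 100) = 92*((2 - ⅕) - 100) = 92*(9/5 - 100) = 92*(-491/5) = -45172/5 ≈ -9034.4)
(30242 + A(E(12, 2), -169))/(Q + z(224)) = (30242 + 2*(-169))/(-45172/5 + 224) = (30242 - 338)/(-44052/5) = 29904*(-5/44052) = -12460/3671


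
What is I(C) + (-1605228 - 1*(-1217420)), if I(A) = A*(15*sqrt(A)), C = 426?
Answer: -387808 + 6390*sqrt(426) ≈ -2.5592e+5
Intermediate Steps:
I(A) = 15*A**(3/2)
I(C) + (-1605228 - 1*(-1217420)) = 15*426**(3/2) + (-1605228 - 1*(-1217420)) = 15*(426*sqrt(426)) + (-1605228 + 1217420) = 6390*sqrt(426) - 387808 = -387808 + 6390*sqrt(426)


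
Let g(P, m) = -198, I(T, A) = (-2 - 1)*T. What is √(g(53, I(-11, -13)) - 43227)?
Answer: 15*I*√193 ≈ 208.39*I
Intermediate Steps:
I(T, A) = -3*T
√(g(53, I(-11, -13)) - 43227) = √(-198 - 43227) = √(-43425) = 15*I*√193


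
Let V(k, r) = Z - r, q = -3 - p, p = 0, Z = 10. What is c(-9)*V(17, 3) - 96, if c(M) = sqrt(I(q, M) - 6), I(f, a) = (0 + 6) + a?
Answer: -96 + 21*I ≈ -96.0 + 21.0*I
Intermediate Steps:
q = -3 (q = -3 - 1*0 = -3 + 0 = -3)
I(f, a) = 6 + a
V(k, r) = 10 - r
c(M) = sqrt(M) (c(M) = sqrt((6 + M) - 6) = sqrt(M))
c(-9)*V(17, 3) - 96 = sqrt(-9)*(10 - 1*3) - 96 = (3*I)*(10 - 3) - 96 = (3*I)*7 - 96 = 21*I - 96 = -96 + 21*I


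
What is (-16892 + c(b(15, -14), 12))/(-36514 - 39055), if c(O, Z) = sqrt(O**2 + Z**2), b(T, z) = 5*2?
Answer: 16892/75569 - 2*sqrt(61)/75569 ≈ 0.22332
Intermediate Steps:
b(T, z) = 10
(-16892 + c(b(15, -14), 12))/(-36514 - 39055) = (-16892 + sqrt(10**2 + 12**2))/(-36514 - 39055) = (-16892 + sqrt(100 + 144))/(-75569) = (-16892 + sqrt(244))*(-1/75569) = (-16892 + 2*sqrt(61))*(-1/75569) = 16892/75569 - 2*sqrt(61)/75569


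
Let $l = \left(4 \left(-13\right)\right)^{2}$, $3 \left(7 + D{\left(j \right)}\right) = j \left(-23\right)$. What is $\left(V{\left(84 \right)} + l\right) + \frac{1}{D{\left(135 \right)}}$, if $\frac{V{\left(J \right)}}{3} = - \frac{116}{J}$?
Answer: $\frac{19692751}{7294} \approx 2699.9$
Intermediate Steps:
$D{\left(j \right)} = -7 - \frac{23 j}{3}$ ($D{\left(j \right)} = -7 + \frac{j \left(-23\right)}{3} = -7 + \frac{\left(-23\right) j}{3} = -7 - \frac{23 j}{3}$)
$V{\left(J \right)} = - \frac{348}{J}$ ($V{\left(J \right)} = 3 \left(- \frac{116}{J}\right) = - \frac{348}{J}$)
$l = 2704$ ($l = \left(-52\right)^{2} = 2704$)
$\left(V{\left(84 \right)} + l\right) + \frac{1}{D{\left(135 \right)}} = \left(- \frac{348}{84} + 2704\right) + \frac{1}{-7 - 1035} = \left(\left(-348\right) \frac{1}{84} + 2704\right) + \frac{1}{-7 - 1035} = \left(- \frac{29}{7} + 2704\right) + \frac{1}{-1042} = \frac{18899}{7} - \frac{1}{1042} = \frac{19692751}{7294}$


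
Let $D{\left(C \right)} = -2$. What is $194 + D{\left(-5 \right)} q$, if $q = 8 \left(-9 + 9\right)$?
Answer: $194$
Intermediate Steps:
$q = 0$ ($q = 8 \cdot 0 = 0$)
$194 + D{\left(-5 \right)} q = 194 - 0 = 194 + 0 = 194$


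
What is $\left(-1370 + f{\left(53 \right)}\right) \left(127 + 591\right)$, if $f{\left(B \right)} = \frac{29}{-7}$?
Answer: $- \frac{6906442}{7} \approx -9.8664 \cdot 10^{5}$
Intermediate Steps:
$f{\left(B \right)} = - \frac{29}{7}$ ($f{\left(B \right)} = 29 \left(- \frac{1}{7}\right) = - \frac{29}{7}$)
$\left(-1370 + f{\left(53 \right)}\right) \left(127 + 591\right) = \left(-1370 - \frac{29}{7}\right) \left(127 + 591\right) = \left(- \frac{9619}{7}\right) 718 = - \frac{6906442}{7}$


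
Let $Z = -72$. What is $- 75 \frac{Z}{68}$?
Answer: $\frac{1350}{17} \approx 79.412$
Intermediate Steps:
$- 75 \frac{Z}{68} = - 75 \left(- \frac{72}{68}\right) = - 75 \left(\left(-72\right) \frac{1}{68}\right) = \left(-75\right) \left(- \frac{18}{17}\right) = \frac{1350}{17}$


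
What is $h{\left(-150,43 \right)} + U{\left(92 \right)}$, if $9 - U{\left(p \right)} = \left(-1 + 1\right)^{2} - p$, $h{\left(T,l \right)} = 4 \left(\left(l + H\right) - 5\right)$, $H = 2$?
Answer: $261$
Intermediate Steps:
$h{\left(T,l \right)} = -12 + 4 l$ ($h{\left(T,l \right)} = 4 \left(\left(l + 2\right) - 5\right) = 4 \left(\left(2 + l\right) - 5\right) = 4 \left(-3 + l\right) = -12 + 4 l$)
$U{\left(p \right)} = 9 + p$ ($U{\left(p \right)} = 9 - \left(\left(-1 + 1\right)^{2} - p\right) = 9 - \left(0^{2} - p\right) = 9 - \left(0 - p\right) = 9 - - p = 9 + p$)
$h{\left(-150,43 \right)} + U{\left(92 \right)} = \left(-12 + 4 \cdot 43\right) + \left(9 + 92\right) = \left(-12 + 172\right) + 101 = 160 + 101 = 261$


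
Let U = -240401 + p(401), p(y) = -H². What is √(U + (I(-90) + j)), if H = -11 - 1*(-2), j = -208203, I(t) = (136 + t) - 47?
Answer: 3*I*√49854 ≈ 669.84*I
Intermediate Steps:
I(t) = 89 + t
H = -9 (H = -11 + 2 = -9)
p(y) = -81 (p(y) = -1*(-9)² = -1*81 = -81)
U = -240482 (U = -240401 - 81 = -240482)
√(U + (I(-90) + j)) = √(-240482 + ((89 - 90) - 208203)) = √(-240482 + (-1 - 208203)) = √(-240482 - 208204) = √(-448686) = 3*I*√49854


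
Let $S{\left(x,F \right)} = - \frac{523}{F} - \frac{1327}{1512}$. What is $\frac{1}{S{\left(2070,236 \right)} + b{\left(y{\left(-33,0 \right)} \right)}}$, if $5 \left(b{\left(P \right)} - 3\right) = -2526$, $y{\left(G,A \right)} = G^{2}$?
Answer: $- \frac{446040}{225381223} \approx -0.001979$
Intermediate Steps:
$b{\left(P \right)} = - \frac{2511}{5}$ ($b{\left(P \right)} = 3 + \frac{1}{5} \left(-2526\right) = 3 - \frac{2526}{5} = - \frac{2511}{5}$)
$S{\left(x,F \right)} = - \frac{1327}{1512} - \frac{523}{F}$ ($S{\left(x,F \right)} = - \frac{523}{F} - \frac{1327}{1512} = - \frac{1327}{1512} - \frac{523}{F}$)
$\frac{1}{S{\left(2070,236 \right)} + b{\left(y{\left(-33,0 \right)} \right)}} = \frac{1}{\left(- \frac{1327}{1512} - \frac{523}{236}\right) - \frac{2511}{5}} = \frac{1}{- \frac{275987}{89208} - \frac{2511}{5}} = \frac{1}{- \frac{225381223}{446040}} = - \frac{446040}{225381223}$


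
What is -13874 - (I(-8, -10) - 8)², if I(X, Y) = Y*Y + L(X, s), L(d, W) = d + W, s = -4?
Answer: -20274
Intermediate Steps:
L(d, W) = W + d
I(X, Y) = -4 + X + Y² (I(X, Y) = Y*Y + (-4 + X) = Y² + (-4 + X) = -4 + X + Y²)
-13874 - (I(-8, -10) - 8)² = -13874 - ((-4 - 8 + (-10)²) - 8)² = -13874 - ((-4 - 8 + 100) - 8)² = -13874 - (88 - 8)² = -13874 - 1*80² = -13874 - 1*6400 = -13874 - 6400 = -20274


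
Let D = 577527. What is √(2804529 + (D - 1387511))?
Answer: 7*√40705 ≈ 1412.3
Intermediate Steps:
√(2804529 + (D - 1387511)) = √(2804529 + (577527 - 1387511)) = √(2804529 - 809984) = √1994545 = 7*√40705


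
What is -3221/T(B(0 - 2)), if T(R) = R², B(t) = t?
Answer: -3221/4 ≈ -805.25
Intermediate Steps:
-3221/T(B(0 - 2)) = -3221/(0 - 2)² = -3221/((-2)²) = -3221/4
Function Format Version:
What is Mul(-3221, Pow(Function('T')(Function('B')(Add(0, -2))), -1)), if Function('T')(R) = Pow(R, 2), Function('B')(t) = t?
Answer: Rational(-3221, 4) ≈ -805.25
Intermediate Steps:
Mul(-3221, Pow(Function('T')(Function('B')(Add(0, -2))), -1)) = Mul(-3221, Pow(Pow(Add(0, -2), 2), -1)) = Mul(-3221, Pow(Pow(-2, 2), -1)) = Mul(-3221, Pow(4, -1)) = Mul(-3221, Rational(1, 4)) = Rational(-3221, 4)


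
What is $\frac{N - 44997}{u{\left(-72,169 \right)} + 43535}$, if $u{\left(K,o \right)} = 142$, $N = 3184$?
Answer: $- \frac{41813}{43677} \approx -0.95732$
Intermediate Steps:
$\frac{N - 44997}{u{\left(-72,169 \right)} + 43535} = \frac{3184 - 44997}{142 + 43535} = - \frac{41813}{43677}$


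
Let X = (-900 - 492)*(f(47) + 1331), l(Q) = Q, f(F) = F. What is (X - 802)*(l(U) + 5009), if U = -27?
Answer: -9560348396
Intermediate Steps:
X = -1918176 (X = (-900 - 492)*(47 + 1331) = -1392*1378 = -1918176)
(X - 802)*(l(U) + 5009) = (-1918176 - 802)*(-27 + 5009) = -1918978*4982 = -9560348396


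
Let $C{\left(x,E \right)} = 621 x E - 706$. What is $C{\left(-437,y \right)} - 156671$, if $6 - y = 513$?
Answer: $137430762$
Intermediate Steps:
$y = -507$ ($y = 6 - 513 = -507$)
$C{\left(x,E \right)} = -706 + 621 E x$ ($C{\left(x,E \right)} = 621 E x - 706 = -706 + 621 E x$)
$C{\left(-437,y \right)} - 156671 = \left(-706 + 621 \left(-507\right) \left(-437\right)\right) - 156671 = \left(-706 + 137588139\right) - 156671 = 137587433 - 156671 = 137430762$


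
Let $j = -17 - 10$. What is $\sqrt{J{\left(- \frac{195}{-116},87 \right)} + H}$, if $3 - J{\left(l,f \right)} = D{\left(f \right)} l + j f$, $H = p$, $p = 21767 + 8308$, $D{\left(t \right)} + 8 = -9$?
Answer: $\frac{\sqrt{109180563}}{58} \approx 180.15$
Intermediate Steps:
$j = -27$
$D{\left(t \right)} = -17$ ($D{\left(t \right)} = -8 - 9 = -17$)
$p = 30075$
$H = 30075$
$J{\left(l,f \right)} = 3 + 17 l + 27 f$ ($J{\left(l,f \right)} = 3 - \left(- 17 l - 27 f\right) = 3 - \left(- 27 f - 17 l\right) = 3 + \left(17 l + 27 f\right) = 3 + 17 l + 27 f$)
$\sqrt{J{\left(- \frac{195}{-116},87 \right)} + H} = \sqrt{\left(3 + 17 \left(- \frac{195}{-116}\right) + 27 \cdot 87\right) + 30075} = \sqrt{\left(3 + 17 \left(\left(-195\right) \left(- \frac{1}{116}\right)\right) + 2349\right) + 30075} = \sqrt{\left(3 + 17 \cdot \frac{195}{116} + 2349\right) + 30075} = \sqrt{\left(3 + \frac{3315}{116} + 2349\right) + 30075} = \sqrt{\frac{276147}{116} + 30075} = \sqrt{\frac{3764847}{116}} = \frac{\sqrt{109180563}}{58}$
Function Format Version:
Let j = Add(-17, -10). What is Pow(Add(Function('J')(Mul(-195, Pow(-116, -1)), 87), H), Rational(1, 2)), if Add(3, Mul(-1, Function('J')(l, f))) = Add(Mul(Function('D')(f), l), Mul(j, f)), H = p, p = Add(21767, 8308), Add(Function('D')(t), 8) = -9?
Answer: Mul(Rational(1, 58), Pow(109180563, Rational(1, 2))) ≈ 180.15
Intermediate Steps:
j = -27
Function('D')(t) = -17 (Function('D')(t) = Add(-8, -9) = -17)
p = 30075
H = 30075
Function('J')(l, f) = Add(3, Mul(17, l), Mul(27, f)) (Function('J')(l, f) = Add(3, Mul(-1, Add(Mul(-17, l), Mul(-27, f)))) = Add(3, Mul(-1, Add(Mul(-27, f), Mul(-17, l)))) = Add(3, Add(Mul(17, l), Mul(27, f))) = Add(3, Mul(17, l), Mul(27, f)))
Pow(Add(Function('J')(Mul(-195, Pow(-116, -1)), 87), H), Rational(1, 2)) = Pow(Add(Add(3, Mul(17, Mul(-195, Pow(-116, -1))), Mul(27, 87)), 30075), Rational(1, 2)) = Pow(Add(Add(3, Mul(17, Mul(-195, Rational(-1, 116))), 2349), 30075), Rational(1, 2)) = Pow(Add(Add(3, Mul(17, Rational(195, 116)), 2349), 30075), Rational(1, 2)) = Pow(Add(Add(3, Rational(3315, 116), 2349), 30075), Rational(1, 2)) = Pow(Add(Rational(276147, 116), 30075), Rational(1, 2)) = Pow(Rational(3764847, 116), Rational(1, 2)) = Mul(Rational(1, 58), Pow(109180563, Rational(1, 2)))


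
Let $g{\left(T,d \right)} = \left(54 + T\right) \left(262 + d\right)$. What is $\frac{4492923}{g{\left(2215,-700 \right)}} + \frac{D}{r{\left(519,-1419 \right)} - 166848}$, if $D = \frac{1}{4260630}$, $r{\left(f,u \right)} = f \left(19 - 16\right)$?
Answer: $- \frac{263676094721716451}{58324414597900605} \approx -4.5209$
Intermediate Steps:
$r{\left(f,u \right)} = 3 f$ ($r{\left(f,u \right)} = f 3 = 3 f$)
$D = \frac{1}{4260630} \approx 2.3471 \cdot 10^{-7}$
$\frac{4492923}{g{\left(2215,-700 \right)}} + \frac{D}{r{\left(519,-1419 \right)} - 166848} = \frac{4492923}{14148 + 54 \left(-700\right) + 262 \cdot 2215 + 2215 \left(-700\right)} + \frac{1}{4260630 \left(3 \cdot 519 - 166848\right)} = \frac{4492923}{14148 - 37800 + 580330 - 1550500} + \frac{1}{4260630 \left(1557 - 166848\right)} = \frac{4492923}{-993822} + \frac{1}{4260630 \left(-165291\right)} = 4492923 \left(- \frac{1}{993822}\right) + \frac{1}{4260630} \left(- \frac{1}{165291}\right) = - \frac{1497641}{331274} - \frac{1}{704243793330} = - \frac{263676094721716451}{58324414597900605}$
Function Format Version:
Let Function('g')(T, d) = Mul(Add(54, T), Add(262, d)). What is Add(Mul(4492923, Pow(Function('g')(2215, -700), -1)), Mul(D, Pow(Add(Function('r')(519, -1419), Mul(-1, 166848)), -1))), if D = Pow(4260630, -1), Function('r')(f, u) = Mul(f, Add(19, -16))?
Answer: Rational(-263676094721716451, 58324414597900605) ≈ -4.5209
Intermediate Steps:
Function('r')(f, u) = Mul(3, f) (Function('r')(f, u) = Mul(f, 3) = Mul(3, f))
D = Rational(1, 4260630) ≈ 2.3471e-7
Add(Mul(4492923, Pow(Function('g')(2215, -700), -1)), Mul(D, Pow(Add(Function('r')(519, -1419), Mul(-1, 166848)), -1))) = Add(Mul(4492923, Pow(Add(14148, Mul(54, -700), Mul(262, 2215), Mul(2215, -700)), -1)), Mul(Rational(1, 4260630), Pow(Add(Mul(3, 519), Mul(-1, 166848)), -1))) = Add(Mul(4492923, Pow(Add(14148, -37800, 580330, -1550500), -1)), Mul(Rational(1, 4260630), Pow(Add(1557, -166848), -1))) = Add(Mul(4492923, Pow(-993822, -1)), Mul(Rational(1, 4260630), Pow(-165291, -1))) = Add(Mul(4492923, Rational(-1, 993822)), Mul(Rational(1, 4260630), Rational(-1, 165291))) = Add(Rational(-1497641, 331274), Rational(-1, 704243793330)) = Rational(-263676094721716451, 58324414597900605)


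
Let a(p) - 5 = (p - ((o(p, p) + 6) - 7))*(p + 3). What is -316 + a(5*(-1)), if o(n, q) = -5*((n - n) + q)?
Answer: -253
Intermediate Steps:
o(n, q) = -5*q (o(n, q) = -5*(0 + q) = -5*q)
a(p) = 5 + (1 + 6*p)*(3 + p) (a(p) = 5 + (p - ((-5*p + 6) - 7))*(p + 3) = 5 + (p - ((6 - 5*p) - 7))*(3 + p) = 5 + (p - (-1 - 5*p))*(3 + p) = 5 + (p + (1 + 5*p))*(3 + p) = 5 + (1 + 6*p)*(3 + p))
-316 + a(5*(-1)) = -316 + (8 + 6*(5*(-1))² + 19*(5*(-1))) = -316 + (8 + 6*(-5)² + 19*(-5)) = -316 + (8 + 6*25 - 95) = -316 + (8 + 150 - 95) = -316 + 63 = -253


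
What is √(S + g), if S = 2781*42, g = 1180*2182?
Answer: √2691562 ≈ 1640.6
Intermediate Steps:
g = 2574760
S = 116802
√(S + g) = √(116802 + 2574760) = √2691562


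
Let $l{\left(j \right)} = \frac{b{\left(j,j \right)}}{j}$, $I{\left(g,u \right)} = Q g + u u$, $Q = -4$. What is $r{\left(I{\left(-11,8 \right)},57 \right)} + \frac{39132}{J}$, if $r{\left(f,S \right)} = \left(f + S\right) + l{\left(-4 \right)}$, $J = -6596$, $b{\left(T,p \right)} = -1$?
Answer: $\frac{1050857}{6596} \approx 159.32$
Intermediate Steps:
$I{\left(g,u \right)} = u^{2} - 4 g$ ($I{\left(g,u \right)} = - 4 g + u u = - 4 g + u^{2} = u^{2} - 4 g$)
$l{\left(j \right)} = - \frac{1}{j}$
$r{\left(f,S \right)} = \frac{1}{4} + S + f$ ($r{\left(f,S \right)} = \left(f + S\right) - \frac{1}{-4} = \left(S + f\right) - - \frac{1}{4} = \left(S + f\right) + \frac{1}{4} = \frac{1}{4} + S + f$)
$r{\left(I{\left(-11,8 \right)},57 \right)} + \frac{39132}{J} = \left(\frac{1}{4} + 57 - \left(-44 - 8^{2}\right)\right) + \frac{39132}{-6596} = \left(\frac{1}{4} + 57 + \left(64 + 44\right)\right) + 39132 \left(- \frac{1}{6596}\right) = \left(\frac{1}{4} + 57 + 108\right) - \frac{9783}{1649} = \frac{661}{4} - \frac{9783}{1649} = \frac{1050857}{6596}$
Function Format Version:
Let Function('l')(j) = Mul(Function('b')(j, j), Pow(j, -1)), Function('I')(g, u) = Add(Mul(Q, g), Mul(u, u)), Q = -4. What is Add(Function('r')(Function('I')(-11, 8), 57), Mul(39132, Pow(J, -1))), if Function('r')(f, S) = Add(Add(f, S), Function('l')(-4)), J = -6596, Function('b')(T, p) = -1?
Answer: Rational(1050857, 6596) ≈ 159.32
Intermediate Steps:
Function('I')(g, u) = Add(Pow(u, 2), Mul(-4, g)) (Function('I')(g, u) = Add(Mul(-4, g), Mul(u, u)) = Add(Mul(-4, g), Pow(u, 2)) = Add(Pow(u, 2), Mul(-4, g)))
Function('l')(j) = Mul(-1, Pow(j, -1))
Function('r')(f, S) = Add(Rational(1, 4), S, f) (Function('r')(f, S) = Add(Add(f, S), Mul(-1, Pow(-4, -1))) = Add(Add(S, f), Mul(-1, Rational(-1, 4))) = Add(Add(S, f), Rational(1, 4)) = Add(Rational(1, 4), S, f))
Add(Function('r')(Function('I')(-11, 8), 57), Mul(39132, Pow(J, -1))) = Add(Add(Rational(1, 4), 57, Add(Pow(8, 2), Mul(-4, -11))), Mul(39132, Pow(-6596, -1))) = Add(Add(Rational(1, 4), 57, Add(64, 44)), Mul(39132, Rational(-1, 6596))) = Add(Add(Rational(1, 4), 57, 108), Rational(-9783, 1649)) = Add(Rational(661, 4), Rational(-9783, 1649)) = Rational(1050857, 6596)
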